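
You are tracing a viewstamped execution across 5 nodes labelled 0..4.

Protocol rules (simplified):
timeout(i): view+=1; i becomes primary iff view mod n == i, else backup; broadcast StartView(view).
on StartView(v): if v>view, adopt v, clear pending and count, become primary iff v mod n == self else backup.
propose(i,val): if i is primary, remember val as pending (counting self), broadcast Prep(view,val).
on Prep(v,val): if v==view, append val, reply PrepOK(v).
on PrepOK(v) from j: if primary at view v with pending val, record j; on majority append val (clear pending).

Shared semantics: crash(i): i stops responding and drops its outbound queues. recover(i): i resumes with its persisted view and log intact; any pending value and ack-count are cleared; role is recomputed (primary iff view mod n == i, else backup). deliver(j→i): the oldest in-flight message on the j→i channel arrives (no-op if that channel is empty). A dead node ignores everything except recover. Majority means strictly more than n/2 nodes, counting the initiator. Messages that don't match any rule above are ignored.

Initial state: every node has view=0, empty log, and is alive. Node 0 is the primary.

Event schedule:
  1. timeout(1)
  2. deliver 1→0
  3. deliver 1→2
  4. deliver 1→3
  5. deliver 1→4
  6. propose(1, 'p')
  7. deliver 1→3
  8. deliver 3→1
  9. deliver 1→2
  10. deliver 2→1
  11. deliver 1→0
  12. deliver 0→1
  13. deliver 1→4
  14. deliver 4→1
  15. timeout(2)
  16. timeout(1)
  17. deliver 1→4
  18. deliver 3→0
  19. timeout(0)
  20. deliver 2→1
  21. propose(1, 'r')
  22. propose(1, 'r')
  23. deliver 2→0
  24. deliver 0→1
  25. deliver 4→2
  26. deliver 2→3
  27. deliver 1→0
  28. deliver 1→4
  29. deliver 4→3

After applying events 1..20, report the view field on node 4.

1. timeout(1):  <1:prim v1 ->
2. deliver 1→0:  <0:back v1 ->
3. deliver 1→2:  <2:back v1 ->
4. deliver 1→3:  <3:back v1 ->
5. deliver 1→4:  <4:back v1 ->
6. propose(1,'p'):  nop
7. deliver 1→3:  <3:back v1 p>
8. deliver 3→1:  nop
9. deliver 1→2:  <2:back v1 p>
10. deliver 2→1:  <1:prim v1 p>
11. deliver 1→0:  <0:back v1 p>
12. deliver 0→1:  nop
13. deliver 1→4:  <4:back v1 p>
14. deliver 4→1:  nop
15. timeout(2):  <2:prim v2 p>
16. timeout(1):  <1:back v2 p>
17. deliver 1→4:  <4:back v2 p>
18. deliver 3→0:  nop
19. timeout(0):  <0:back v2 p>
20. deliver 2→1:  nop

2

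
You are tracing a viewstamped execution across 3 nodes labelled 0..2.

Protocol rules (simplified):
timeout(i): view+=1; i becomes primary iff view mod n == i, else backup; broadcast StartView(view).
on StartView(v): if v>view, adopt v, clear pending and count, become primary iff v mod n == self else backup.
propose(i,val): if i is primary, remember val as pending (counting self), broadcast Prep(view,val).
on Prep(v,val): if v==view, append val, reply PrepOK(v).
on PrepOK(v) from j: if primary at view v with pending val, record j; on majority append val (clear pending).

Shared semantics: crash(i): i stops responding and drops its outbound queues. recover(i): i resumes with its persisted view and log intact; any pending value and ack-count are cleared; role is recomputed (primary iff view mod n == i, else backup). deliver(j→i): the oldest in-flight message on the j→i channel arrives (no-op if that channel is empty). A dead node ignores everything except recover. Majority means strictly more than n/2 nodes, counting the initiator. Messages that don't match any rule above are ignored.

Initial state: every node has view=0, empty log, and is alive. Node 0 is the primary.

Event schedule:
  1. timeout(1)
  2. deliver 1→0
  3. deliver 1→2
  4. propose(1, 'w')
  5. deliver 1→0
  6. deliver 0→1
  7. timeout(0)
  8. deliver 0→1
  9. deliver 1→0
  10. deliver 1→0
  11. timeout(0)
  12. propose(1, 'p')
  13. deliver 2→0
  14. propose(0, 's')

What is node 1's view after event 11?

2

after 1 — timeout(1): n1:prim/v1/[-]
after 2 — deliver 1→0: n0:back/v1/[-]
after 3 — deliver 1→2: n2:back/v1/[-]
after 4 — propose(1,'w'): ·
after 5 — deliver 1→0: n0:back/v1/[w]
after 6 — deliver 0→1: n1:prim/v1/[w]
after 7 — timeout(0): n0:back/v2/[w]
after 8 — deliver 0→1: n1:back/v2/[w]
after 9 — deliver 1→0: ·
after 10 — deliver 1→0: ·
after 11 — timeout(0): n0:prim/v3/[w]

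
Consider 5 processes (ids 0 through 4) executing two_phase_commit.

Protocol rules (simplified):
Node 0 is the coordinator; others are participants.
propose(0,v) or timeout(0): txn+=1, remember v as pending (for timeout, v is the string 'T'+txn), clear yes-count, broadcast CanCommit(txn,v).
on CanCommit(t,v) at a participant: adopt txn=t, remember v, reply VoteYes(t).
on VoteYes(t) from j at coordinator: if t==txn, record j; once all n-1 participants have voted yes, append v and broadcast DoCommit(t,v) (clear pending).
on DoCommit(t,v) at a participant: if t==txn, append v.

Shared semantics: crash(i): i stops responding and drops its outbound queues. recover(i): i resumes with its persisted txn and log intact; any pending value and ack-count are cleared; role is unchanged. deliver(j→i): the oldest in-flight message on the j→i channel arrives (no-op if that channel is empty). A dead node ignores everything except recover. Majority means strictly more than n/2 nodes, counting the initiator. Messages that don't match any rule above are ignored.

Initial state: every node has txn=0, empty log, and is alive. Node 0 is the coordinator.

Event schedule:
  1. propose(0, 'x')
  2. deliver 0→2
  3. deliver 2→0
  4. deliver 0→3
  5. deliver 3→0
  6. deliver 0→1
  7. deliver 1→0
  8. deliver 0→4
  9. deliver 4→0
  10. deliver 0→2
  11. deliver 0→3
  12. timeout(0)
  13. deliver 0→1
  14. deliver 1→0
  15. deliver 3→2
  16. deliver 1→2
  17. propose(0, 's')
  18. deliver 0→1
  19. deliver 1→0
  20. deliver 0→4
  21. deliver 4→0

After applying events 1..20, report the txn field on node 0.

3

after 1 — propose(0,'x'): n0:coor/t1/[-]
after 2 — deliver 0→2: n2:part/t1/[-]
after 3 — deliver 2→0: ·
after 4 — deliver 0→3: n3:part/t1/[-]
after 5 — deliver 3→0: ·
after 6 — deliver 0→1: n1:part/t1/[-]
after 7 — deliver 1→0: ·
after 8 — deliver 0→4: n4:part/t1/[-]
after 9 — deliver 4→0: n0:coor/t1/[x]
after 10 — deliver 0→2: n2:part/t1/[x]
after 11 — deliver 0→3: n3:part/t1/[x]
after 12 — timeout(0): n0:coor/t2/[x]
after 13 — deliver 0→1: n1:part/t1/[x]
after 14 — deliver 1→0: ·
after 15 — deliver 3→2: ·
after 16 — deliver 1→2: ·
after 17 — propose(0,'s'): n0:coor/t3/[x]
after 18 — deliver 0→1: n1:part/t2/[x]
after 19 — deliver 1→0: ·
after 20 — deliver 0→4: n4:part/t1/[x]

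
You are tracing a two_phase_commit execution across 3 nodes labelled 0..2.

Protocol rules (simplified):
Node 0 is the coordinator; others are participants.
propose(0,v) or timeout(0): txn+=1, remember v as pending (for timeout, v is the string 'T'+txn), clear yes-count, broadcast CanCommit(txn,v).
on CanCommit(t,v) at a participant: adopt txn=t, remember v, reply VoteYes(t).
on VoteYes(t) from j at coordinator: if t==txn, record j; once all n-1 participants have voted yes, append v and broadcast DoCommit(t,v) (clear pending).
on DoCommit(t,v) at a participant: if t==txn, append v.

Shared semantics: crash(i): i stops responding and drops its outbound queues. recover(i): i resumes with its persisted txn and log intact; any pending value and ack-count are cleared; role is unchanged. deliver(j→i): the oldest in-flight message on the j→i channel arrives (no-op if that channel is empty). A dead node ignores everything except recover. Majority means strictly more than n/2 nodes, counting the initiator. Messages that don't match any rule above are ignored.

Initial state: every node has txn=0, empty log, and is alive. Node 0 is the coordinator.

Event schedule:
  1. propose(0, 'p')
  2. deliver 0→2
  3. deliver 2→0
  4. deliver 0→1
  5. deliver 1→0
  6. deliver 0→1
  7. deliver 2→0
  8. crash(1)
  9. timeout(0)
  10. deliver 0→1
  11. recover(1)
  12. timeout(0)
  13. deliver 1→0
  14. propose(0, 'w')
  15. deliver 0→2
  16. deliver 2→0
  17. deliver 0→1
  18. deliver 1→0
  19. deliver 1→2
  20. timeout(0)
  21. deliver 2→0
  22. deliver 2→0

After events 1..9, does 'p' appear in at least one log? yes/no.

yes

step 1 propose(0,'p'): 0={coor,t=1,log=-}
step 2 deliver 0→2: 2={part,t=1,log=-}
step 3 deliver 2→0: —
step 4 deliver 0→1: 1={part,t=1,log=-}
step 5 deliver 1→0: 0={coor,t=1,log=p}
step 6 deliver 0→1: 1={part,t=1,log=p}
step 7 deliver 2→0: —
step 8 crash(1): 1={✗part,t=1,log=p}
step 9 timeout(0): 0={coor,t=2,log=p}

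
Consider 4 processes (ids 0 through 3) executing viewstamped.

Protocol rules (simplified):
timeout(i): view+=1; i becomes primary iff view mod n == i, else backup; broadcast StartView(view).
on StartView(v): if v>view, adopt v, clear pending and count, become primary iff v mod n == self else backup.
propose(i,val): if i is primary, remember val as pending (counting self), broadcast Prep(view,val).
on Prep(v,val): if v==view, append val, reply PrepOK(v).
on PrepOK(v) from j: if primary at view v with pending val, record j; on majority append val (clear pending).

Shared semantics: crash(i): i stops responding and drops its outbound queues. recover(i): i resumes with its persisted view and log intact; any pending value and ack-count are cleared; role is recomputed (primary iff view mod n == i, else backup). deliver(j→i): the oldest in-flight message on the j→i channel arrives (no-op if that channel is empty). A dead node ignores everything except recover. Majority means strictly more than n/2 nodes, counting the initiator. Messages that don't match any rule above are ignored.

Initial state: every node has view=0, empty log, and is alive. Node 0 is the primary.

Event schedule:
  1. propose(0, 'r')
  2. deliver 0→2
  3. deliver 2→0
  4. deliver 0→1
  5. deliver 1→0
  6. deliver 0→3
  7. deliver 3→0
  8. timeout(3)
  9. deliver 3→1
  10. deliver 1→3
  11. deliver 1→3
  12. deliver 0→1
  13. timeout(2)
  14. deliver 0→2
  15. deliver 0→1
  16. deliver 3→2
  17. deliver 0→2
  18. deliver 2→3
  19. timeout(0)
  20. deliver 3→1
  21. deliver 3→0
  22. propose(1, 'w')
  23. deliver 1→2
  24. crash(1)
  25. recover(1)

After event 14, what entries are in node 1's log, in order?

after 1 — propose(0,'r'): ·
after 2 — deliver 0→2: n2:back/v0/[r]
after 3 — deliver 2→0: ·
after 4 — deliver 0→1: n1:back/v0/[r]
after 5 — deliver 1→0: n0:prim/v0/[r]
after 6 — deliver 0→3: n3:back/v0/[r]
after 7 — deliver 3→0: ·
after 8 — timeout(3): n3:back/v1/[r]
after 9 — deliver 3→1: n1:prim/v1/[r]
after 10 — deliver 1→3: ·
after 11 — deliver 1→3: ·
after 12 — deliver 0→1: ·
after 13 — timeout(2): n2:back/v1/[r]
after 14 — deliver 0→2: ·

r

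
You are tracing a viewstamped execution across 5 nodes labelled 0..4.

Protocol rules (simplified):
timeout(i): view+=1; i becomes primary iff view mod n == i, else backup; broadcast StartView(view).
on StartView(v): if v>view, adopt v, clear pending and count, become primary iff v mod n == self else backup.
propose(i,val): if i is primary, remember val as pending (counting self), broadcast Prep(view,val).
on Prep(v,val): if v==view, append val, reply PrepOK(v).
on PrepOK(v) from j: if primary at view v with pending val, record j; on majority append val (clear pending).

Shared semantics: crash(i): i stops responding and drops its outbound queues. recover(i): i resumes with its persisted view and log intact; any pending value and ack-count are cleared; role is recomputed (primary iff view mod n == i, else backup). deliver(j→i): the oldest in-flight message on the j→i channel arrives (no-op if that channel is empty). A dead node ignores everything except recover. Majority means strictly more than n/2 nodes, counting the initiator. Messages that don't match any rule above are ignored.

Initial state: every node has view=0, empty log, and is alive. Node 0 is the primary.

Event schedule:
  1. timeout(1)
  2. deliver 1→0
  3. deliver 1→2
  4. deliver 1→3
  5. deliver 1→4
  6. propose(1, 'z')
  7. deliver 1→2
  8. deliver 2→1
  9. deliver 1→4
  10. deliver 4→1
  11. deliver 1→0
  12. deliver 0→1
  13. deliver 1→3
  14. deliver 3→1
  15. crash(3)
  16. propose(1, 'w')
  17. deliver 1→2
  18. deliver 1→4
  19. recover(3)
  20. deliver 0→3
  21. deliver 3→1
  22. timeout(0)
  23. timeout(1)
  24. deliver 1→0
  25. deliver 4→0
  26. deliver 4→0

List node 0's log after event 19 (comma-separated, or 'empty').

z

e1 timeout(1): 1[prim,v=1,-]
e2 deliver 1→0: 0[back,v=1,-]
e3 deliver 1→2: 2[back,v=1,-]
e4 deliver 1→3: 3[back,v=1,-]
e5 deliver 1→4: 4[back,v=1,-]
e6 propose(1,'z'): ·
e7 deliver 1→2: 2[back,v=1,z]
e8 deliver 2→1: ·
e9 deliver 1→4: 4[back,v=1,z]
e10 deliver 4→1: 1[prim,v=1,z]
e11 deliver 1→0: 0[back,v=1,z]
e12 deliver 0→1: ·
e13 deliver 1→3: 3[back,v=1,z]
e14 deliver 3→1: ·
e15 crash(3): 3[✗back,v=1,z]
e16 propose(1,'w'): ·
e17 deliver 1→2: 2[back,v=1,z,w]
e18 deliver 1→4: 4[back,v=1,z,w]
e19 recover(3): 3[back,v=1,z]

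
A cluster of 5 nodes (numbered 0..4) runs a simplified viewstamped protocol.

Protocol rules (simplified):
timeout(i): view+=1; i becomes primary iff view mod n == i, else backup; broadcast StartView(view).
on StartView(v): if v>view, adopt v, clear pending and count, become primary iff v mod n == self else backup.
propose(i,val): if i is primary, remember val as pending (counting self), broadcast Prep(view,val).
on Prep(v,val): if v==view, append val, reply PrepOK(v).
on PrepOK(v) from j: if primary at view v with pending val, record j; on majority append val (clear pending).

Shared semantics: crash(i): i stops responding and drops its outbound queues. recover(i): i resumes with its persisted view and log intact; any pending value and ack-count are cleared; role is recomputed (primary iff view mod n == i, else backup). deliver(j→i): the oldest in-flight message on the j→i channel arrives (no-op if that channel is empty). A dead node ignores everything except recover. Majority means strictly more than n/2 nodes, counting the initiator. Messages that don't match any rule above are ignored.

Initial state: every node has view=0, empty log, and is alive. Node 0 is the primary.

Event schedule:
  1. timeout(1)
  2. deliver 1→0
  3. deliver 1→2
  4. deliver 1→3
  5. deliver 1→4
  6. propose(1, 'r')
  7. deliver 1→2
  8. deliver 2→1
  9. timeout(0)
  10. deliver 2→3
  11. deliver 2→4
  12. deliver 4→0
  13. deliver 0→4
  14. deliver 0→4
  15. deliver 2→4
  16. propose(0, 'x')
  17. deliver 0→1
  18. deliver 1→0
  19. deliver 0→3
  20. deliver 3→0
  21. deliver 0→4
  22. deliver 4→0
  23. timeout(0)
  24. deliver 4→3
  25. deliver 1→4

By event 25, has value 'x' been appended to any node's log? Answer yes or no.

e1 timeout(1): 1[prim,v=1,-]
e2 deliver 1→0: 0[back,v=1,-]
e3 deliver 1→2: 2[back,v=1,-]
e4 deliver 1→3: 3[back,v=1,-]
e5 deliver 1→4: 4[back,v=1,-]
e6 propose(1,'r'): ·
e7 deliver 1→2: 2[back,v=1,r]
e8 deliver 2→1: ·
e9 timeout(0): 0[back,v=2,-]
e10 deliver 2→3: ·
e11 deliver 2→4: ·
e12 deliver 4→0: ·
e13 deliver 0→4: 4[back,v=2,-]
e14 deliver 0→4: ·
e15 deliver 2→4: ·
e16 propose(0,'x'): ·
e17 deliver 0→1: 1[back,v=2,-]
e18 deliver 1→0: ·
e19 deliver 0→3: 3[back,v=2,-]
e20 deliver 3→0: ·
e21 deliver 0→4: ·
e22 deliver 4→0: ·
e23 timeout(0): 0[back,v=3,-]
e24 deliver 4→3: ·
e25 deliver 1→4: ·

no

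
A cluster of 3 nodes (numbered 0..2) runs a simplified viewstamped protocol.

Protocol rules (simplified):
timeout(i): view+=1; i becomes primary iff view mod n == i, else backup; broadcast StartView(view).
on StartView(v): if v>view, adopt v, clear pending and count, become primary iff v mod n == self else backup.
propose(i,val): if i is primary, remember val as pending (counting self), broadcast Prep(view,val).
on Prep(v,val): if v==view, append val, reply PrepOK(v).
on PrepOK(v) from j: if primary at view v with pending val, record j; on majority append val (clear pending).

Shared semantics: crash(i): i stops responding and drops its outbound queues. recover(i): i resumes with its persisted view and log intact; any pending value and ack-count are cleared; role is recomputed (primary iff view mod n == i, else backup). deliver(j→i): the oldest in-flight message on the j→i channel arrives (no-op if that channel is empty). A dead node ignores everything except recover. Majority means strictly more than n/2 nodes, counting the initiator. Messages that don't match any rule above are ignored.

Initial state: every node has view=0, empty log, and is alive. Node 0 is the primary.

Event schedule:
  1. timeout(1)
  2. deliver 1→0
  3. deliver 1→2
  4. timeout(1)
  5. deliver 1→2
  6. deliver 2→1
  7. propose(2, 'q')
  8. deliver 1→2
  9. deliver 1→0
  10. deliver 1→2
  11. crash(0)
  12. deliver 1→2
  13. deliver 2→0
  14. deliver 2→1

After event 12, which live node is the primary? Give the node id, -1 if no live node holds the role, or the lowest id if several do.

2

[1] timeout(1) → N1(prim v1 [-])
[2] deliver 1→0 → N0(back v1 [-])
[3] deliver 1→2 → N2(back v1 [-])
[4] timeout(1) → N1(back v2 [-])
[5] deliver 1→2 → N2(prim v2 [-])
[6] deliver 2→1 → ∅
[7] propose(2,'q') → ∅
[8] deliver 1→2 → ∅
[9] deliver 1→0 → N0(back v2 [-])
[10] deliver 1→2 → ∅
[11] crash(0) → N0(✗back v2 [-])
[12] deliver 1→2 → ∅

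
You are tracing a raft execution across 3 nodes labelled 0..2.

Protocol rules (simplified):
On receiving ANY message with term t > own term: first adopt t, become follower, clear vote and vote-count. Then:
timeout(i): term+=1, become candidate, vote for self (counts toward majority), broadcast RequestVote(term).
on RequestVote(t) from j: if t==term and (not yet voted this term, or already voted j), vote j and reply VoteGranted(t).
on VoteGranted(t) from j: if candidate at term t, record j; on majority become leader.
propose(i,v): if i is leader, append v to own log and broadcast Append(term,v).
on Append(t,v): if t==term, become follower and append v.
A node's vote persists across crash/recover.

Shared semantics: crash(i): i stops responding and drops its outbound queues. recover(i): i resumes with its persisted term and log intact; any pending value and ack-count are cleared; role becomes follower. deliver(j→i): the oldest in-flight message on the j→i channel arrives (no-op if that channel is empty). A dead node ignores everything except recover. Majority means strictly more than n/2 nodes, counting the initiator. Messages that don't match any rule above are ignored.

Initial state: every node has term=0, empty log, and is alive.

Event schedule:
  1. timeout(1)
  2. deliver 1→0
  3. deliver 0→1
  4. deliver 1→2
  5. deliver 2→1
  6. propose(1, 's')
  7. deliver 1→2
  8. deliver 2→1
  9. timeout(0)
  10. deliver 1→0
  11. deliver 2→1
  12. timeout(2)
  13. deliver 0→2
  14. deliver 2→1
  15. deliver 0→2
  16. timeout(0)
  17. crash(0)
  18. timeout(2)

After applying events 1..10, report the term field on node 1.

after 1 — timeout(1): n1:cand/t1/[-]
after 2 — deliver 1→0: n0:foll/t1/[-]
after 3 — deliver 0→1: n1:lead/t1/[-]
after 4 — deliver 1→2: n2:foll/t1/[-]
after 5 — deliver 2→1: ·
after 6 — propose(1,'s'): n1:lead/t1/[s]
after 7 — deliver 1→2: n2:foll/t1/[s]
after 8 — deliver 2→1: ·
after 9 — timeout(0): n0:cand/t2/[-]
after 10 — deliver 1→0: ·

1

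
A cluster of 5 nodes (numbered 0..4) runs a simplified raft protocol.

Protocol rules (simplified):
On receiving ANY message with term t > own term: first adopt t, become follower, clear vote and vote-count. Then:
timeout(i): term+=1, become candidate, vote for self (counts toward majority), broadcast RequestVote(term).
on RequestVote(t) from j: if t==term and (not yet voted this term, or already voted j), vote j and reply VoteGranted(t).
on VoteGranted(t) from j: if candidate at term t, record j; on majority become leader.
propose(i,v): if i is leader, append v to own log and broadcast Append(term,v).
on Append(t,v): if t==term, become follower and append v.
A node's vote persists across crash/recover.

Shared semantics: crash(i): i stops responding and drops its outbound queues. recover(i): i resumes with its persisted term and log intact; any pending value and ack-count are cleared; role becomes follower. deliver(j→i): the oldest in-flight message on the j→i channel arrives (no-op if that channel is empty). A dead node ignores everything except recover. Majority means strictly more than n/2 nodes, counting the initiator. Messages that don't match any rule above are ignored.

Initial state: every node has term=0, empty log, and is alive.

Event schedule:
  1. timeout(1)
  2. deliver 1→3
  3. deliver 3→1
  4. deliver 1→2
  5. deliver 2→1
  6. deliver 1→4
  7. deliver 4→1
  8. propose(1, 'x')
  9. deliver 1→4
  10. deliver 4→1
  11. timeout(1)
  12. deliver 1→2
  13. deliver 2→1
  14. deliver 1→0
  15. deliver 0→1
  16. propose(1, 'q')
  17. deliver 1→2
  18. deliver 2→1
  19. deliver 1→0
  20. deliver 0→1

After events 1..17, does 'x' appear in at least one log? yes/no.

yes

1. timeout(1):  <1:cand t1 ->
2. deliver 1→3:  <3:foll t1 ->
3. deliver 3→1:  nop
4. deliver 1→2:  <2:foll t1 ->
5. deliver 2→1:  <1:lead t1 ->
6. deliver 1→4:  <4:foll t1 ->
7. deliver 4→1:  nop
8. propose(1,'x'):  <1:lead t1 x>
9. deliver 1→4:  <4:foll t1 x>
10. deliver 4→1:  nop
11. timeout(1):  <1:cand t2 x>
12. deliver 1→2:  <2:foll t1 x>
13. deliver 2→1:  nop
14. deliver 1→0:  <0:foll t1 ->
15. deliver 0→1:  nop
16. propose(1,'q'):  nop
17. deliver 1→2:  <2:foll t2 x>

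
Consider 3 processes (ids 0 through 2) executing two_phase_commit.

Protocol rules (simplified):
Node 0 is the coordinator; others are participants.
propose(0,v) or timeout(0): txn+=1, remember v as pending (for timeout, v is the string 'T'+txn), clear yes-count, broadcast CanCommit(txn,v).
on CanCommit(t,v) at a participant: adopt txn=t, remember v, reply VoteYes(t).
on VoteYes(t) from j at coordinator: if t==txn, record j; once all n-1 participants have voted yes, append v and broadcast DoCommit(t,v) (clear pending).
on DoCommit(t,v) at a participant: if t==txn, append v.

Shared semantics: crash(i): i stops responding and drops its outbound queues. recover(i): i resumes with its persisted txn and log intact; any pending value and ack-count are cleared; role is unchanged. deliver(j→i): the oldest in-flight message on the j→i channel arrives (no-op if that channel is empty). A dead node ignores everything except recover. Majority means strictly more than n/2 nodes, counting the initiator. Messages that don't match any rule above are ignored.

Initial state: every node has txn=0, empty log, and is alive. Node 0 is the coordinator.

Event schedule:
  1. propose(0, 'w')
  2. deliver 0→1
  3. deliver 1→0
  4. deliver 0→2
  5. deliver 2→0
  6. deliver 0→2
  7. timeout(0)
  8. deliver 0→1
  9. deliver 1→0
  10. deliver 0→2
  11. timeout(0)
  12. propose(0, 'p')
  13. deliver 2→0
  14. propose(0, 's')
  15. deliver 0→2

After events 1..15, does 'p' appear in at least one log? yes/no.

no

e1 propose(0,'w'): 0[coor,t=1,-]
e2 deliver 0→1: 1[part,t=1,-]
e3 deliver 1→0: ·
e4 deliver 0→2: 2[part,t=1,-]
e5 deliver 2→0: 0[coor,t=1,w]
e6 deliver 0→2: 2[part,t=1,w]
e7 timeout(0): 0[coor,t=2,w]
e8 deliver 0→1: 1[part,t=1,w]
e9 deliver 1→0: ·
e10 deliver 0→2: 2[part,t=2,w]
e11 timeout(0): 0[coor,t=3,w]
e12 propose(0,'p'): 0[coor,t=4,w]
e13 deliver 2→0: ·
e14 propose(0,'s'): 0[coor,t=5,w]
e15 deliver 0→2: 2[part,t=3,w]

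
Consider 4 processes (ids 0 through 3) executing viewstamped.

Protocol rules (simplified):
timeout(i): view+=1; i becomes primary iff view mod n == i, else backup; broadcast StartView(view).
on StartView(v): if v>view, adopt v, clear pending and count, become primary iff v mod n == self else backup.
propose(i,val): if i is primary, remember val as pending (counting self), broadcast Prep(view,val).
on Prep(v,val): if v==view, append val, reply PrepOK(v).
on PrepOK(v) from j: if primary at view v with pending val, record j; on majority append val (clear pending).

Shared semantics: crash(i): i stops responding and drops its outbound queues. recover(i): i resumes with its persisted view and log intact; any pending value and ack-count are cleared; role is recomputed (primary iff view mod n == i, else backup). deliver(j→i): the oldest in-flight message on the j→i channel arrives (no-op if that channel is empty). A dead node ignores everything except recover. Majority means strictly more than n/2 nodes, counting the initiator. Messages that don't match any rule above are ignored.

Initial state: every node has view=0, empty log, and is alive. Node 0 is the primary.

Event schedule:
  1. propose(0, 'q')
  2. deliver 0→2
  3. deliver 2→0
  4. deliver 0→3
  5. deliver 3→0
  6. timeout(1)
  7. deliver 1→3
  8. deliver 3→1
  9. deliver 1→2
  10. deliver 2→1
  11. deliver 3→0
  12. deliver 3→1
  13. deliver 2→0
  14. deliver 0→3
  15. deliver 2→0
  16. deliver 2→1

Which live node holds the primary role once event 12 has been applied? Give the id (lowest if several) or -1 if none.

0

[1] propose(0,'q') → ∅
[2] deliver 0→2 → N2(back v0 [q])
[3] deliver 2→0 → ∅
[4] deliver 0→3 → N3(back v0 [q])
[5] deliver 3→0 → N0(prim v0 [q])
[6] timeout(1) → N1(prim v1 [-])
[7] deliver 1→3 → N3(back v1 [q])
[8] deliver 3→1 → ∅
[9] deliver 1→2 → N2(back v1 [q])
[10] deliver 2→1 → ∅
[11] deliver 3→0 → ∅
[12] deliver 3→1 → ∅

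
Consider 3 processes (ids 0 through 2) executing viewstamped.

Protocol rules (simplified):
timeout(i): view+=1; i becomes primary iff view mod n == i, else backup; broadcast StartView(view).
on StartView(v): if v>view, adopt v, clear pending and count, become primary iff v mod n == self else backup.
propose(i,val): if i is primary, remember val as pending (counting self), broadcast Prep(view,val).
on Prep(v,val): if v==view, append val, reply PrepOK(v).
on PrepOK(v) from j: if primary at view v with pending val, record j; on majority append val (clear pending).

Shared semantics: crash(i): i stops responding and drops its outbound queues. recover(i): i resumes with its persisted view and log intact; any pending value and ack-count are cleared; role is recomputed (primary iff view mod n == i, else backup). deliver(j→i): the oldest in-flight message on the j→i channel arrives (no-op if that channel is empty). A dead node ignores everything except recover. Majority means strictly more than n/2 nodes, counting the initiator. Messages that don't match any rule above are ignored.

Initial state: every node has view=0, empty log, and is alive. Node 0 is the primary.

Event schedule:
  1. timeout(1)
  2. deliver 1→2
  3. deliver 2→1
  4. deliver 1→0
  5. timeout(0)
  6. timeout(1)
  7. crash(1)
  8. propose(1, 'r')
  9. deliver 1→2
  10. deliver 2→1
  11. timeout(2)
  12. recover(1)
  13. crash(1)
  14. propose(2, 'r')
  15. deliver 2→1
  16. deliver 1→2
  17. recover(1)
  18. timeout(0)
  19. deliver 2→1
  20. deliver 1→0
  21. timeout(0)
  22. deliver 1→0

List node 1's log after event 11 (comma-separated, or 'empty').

empty

after 1 — timeout(1): n1:prim/v1/[-]
after 2 — deliver 1→2: n2:back/v1/[-]
after 3 — deliver 2→1: ·
after 4 — deliver 1→0: n0:back/v1/[-]
after 5 — timeout(0): n0:back/v2/[-]
after 6 — timeout(1): n1:back/v2/[-]
after 7 — crash(1): n1:✗back/v2/[-]
after 8 — propose(1,'r'): ·
after 9 — deliver 1→2: ·
after 10 — deliver 2→1: ·
after 11 — timeout(2): n2:prim/v2/[-]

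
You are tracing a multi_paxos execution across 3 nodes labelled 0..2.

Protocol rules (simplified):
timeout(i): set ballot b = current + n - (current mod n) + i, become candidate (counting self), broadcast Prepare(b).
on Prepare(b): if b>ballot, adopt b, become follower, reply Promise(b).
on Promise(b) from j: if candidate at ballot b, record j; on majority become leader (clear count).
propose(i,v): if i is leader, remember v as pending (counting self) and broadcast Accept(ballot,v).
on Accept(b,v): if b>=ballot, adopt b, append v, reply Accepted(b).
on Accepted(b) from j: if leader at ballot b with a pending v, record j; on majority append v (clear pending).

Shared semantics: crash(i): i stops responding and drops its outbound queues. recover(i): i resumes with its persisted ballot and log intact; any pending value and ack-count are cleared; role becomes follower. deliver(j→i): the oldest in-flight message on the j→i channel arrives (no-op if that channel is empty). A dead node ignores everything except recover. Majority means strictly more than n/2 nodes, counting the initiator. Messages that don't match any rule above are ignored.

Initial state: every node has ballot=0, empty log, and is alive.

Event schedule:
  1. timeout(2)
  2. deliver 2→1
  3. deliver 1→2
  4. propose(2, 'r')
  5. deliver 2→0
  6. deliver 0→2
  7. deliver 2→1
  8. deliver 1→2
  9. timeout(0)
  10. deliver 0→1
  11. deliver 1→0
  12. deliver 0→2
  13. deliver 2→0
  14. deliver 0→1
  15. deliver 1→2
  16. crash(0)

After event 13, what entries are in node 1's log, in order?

r

step 1 timeout(2): 2={cand,b=5,log=-}
step 2 deliver 2→1: 1={foll,b=5,log=-}
step 3 deliver 1→2: 2={lead,b=5,log=-}
step 4 propose(2,'r'): —
step 5 deliver 2→0: 0={foll,b=5,log=-}
step 6 deliver 0→2: —
step 7 deliver 2→1: 1={foll,b=5,log=r}
step 8 deliver 1→2: 2={lead,b=5,log=r}
step 9 timeout(0): 0={cand,b=6,log=-}
step 10 deliver 0→1: 1={foll,b=6,log=r}
step 11 deliver 1→0: 0={lead,b=6,log=-}
step 12 deliver 0→2: 2={foll,b=6,log=r}
step 13 deliver 2→0: —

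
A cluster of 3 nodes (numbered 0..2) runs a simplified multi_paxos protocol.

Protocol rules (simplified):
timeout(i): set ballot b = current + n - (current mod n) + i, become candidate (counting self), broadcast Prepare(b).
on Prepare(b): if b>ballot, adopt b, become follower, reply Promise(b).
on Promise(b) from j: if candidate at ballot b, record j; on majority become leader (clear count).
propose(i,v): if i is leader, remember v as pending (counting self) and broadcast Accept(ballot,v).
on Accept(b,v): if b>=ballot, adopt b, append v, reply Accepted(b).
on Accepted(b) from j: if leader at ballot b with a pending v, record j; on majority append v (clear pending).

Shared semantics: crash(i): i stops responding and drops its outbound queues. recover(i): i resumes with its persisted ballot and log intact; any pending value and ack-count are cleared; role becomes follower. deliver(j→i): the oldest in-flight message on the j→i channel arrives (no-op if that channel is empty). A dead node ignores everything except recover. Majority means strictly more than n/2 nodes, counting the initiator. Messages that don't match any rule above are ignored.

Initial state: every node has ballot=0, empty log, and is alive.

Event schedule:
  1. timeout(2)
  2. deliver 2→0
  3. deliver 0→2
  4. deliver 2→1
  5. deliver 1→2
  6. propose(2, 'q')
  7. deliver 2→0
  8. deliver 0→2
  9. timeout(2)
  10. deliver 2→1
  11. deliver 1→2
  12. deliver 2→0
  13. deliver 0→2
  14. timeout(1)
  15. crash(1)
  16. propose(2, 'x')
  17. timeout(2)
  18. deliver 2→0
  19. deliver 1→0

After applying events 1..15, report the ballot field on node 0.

[1] timeout(2) → N2(cand b5 [-])
[2] deliver 2→0 → N0(foll b5 [-])
[3] deliver 0→2 → N2(lead b5 [-])
[4] deliver 2→1 → N1(foll b5 [-])
[5] deliver 1→2 → ∅
[6] propose(2,'q') → ∅
[7] deliver 2→0 → N0(foll b5 [q])
[8] deliver 0→2 → N2(lead b5 [q])
[9] timeout(2) → N2(cand b8 [q])
[10] deliver 2→1 → N1(foll b5 [q])
[11] deliver 1→2 → ∅
[12] deliver 2→0 → N0(foll b8 [q])
[13] deliver 0→2 → N2(lead b8 [q])
[14] timeout(1) → N1(cand b7 [q])
[15] crash(1) → N1(✗cand b7 [q])

8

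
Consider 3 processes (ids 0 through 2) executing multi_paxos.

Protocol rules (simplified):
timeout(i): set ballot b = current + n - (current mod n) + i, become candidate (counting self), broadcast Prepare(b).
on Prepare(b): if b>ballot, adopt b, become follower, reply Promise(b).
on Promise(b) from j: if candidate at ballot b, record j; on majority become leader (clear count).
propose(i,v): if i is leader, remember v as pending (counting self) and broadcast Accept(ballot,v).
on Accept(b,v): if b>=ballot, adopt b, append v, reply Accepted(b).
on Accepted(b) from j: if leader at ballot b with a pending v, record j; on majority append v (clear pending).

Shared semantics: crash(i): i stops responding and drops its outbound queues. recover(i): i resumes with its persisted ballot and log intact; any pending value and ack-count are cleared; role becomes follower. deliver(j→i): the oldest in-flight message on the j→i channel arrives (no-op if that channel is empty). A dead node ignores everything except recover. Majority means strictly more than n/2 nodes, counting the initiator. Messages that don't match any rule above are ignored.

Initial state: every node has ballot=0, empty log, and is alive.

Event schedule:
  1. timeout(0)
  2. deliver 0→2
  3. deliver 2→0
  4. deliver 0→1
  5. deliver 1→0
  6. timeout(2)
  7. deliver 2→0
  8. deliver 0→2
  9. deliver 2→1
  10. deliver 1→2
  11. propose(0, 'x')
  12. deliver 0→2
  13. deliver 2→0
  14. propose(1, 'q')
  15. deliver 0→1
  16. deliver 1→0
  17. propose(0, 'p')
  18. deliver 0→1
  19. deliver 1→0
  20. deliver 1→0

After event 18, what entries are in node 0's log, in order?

empty

[1] timeout(0) → N0(cand b3 [-])
[2] deliver 0→2 → N2(foll b3 [-])
[3] deliver 2→0 → N0(lead b3 [-])
[4] deliver 0→1 → N1(foll b3 [-])
[5] deliver 1→0 → ∅
[6] timeout(2) → N2(cand b8 [-])
[7] deliver 2→0 → N0(foll b8 [-])
[8] deliver 0→2 → N2(lead b8 [-])
[9] deliver 2→1 → N1(foll b8 [-])
[10] deliver 1→2 → ∅
[11] propose(0,'x') → ∅
[12] deliver 0→2 → ∅
[13] deliver 2→0 → ∅
[14] propose(1,'q') → ∅
[15] deliver 0→1 → ∅
[16] deliver 1→0 → ∅
[17] propose(0,'p') → ∅
[18] deliver 0→1 → ∅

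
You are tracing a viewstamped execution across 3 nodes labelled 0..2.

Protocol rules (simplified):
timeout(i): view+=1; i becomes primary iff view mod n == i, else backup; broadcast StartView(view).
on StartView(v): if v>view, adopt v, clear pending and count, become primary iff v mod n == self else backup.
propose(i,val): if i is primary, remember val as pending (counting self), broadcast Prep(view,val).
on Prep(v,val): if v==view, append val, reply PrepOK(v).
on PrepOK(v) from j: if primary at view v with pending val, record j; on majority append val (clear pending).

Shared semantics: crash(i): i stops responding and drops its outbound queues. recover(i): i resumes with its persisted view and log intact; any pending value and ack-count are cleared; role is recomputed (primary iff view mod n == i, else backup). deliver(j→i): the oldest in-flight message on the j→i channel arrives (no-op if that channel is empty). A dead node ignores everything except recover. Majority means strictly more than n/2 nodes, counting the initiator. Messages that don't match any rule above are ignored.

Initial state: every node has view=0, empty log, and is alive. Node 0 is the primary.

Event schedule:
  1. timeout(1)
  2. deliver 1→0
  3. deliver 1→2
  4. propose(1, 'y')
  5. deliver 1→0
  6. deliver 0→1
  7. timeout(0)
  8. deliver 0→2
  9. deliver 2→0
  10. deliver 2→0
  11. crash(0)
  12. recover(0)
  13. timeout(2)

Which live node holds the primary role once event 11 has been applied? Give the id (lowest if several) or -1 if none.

e1 timeout(1): 1[prim,v=1,-]
e2 deliver 1→0: 0[back,v=1,-]
e3 deliver 1→2: 2[back,v=1,-]
e4 propose(1,'y'): ·
e5 deliver 1→0: 0[back,v=1,y]
e6 deliver 0→1: 1[prim,v=1,y]
e7 timeout(0): 0[back,v=2,y]
e8 deliver 0→2: 2[prim,v=2,-]
e9 deliver 2→0: ·
e10 deliver 2→0: ·
e11 crash(0): 0[✗back,v=2,y]

1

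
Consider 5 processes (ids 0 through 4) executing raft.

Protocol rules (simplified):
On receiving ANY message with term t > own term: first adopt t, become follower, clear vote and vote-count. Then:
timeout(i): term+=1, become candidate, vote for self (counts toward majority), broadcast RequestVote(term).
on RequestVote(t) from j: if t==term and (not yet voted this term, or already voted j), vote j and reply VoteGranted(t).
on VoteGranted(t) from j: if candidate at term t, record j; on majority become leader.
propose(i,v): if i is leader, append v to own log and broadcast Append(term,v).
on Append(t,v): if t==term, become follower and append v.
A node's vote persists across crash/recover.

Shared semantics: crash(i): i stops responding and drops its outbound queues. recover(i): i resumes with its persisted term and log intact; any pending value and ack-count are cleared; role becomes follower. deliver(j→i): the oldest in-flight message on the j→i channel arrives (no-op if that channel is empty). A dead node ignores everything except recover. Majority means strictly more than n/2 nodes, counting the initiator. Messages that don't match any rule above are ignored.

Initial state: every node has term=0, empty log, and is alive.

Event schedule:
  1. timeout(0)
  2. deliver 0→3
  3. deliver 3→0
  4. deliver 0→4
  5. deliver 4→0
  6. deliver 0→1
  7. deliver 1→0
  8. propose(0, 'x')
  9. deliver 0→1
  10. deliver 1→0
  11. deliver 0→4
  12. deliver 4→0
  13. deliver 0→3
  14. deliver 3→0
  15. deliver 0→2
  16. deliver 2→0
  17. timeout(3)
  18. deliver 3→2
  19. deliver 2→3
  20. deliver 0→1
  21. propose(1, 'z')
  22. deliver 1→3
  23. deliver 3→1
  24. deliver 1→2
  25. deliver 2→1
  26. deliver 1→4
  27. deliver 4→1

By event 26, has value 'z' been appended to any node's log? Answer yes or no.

1. timeout(0):  <0:cand t1 ->
2. deliver 0→3:  <3:foll t1 ->
3. deliver 3→0:  nop
4. deliver 0→4:  <4:foll t1 ->
5. deliver 4→0:  <0:lead t1 ->
6. deliver 0→1:  <1:foll t1 ->
7. deliver 1→0:  nop
8. propose(0,'x'):  <0:lead t1 x>
9. deliver 0→1:  <1:foll t1 x>
10. deliver 1→0:  nop
11. deliver 0→4:  <4:foll t1 x>
12. deliver 4→0:  nop
13. deliver 0→3:  <3:foll t1 x>
14. deliver 3→0:  nop
15. deliver 0→2:  <2:foll t1 ->
16. deliver 2→0:  nop
17. timeout(3):  <3:cand t2 x>
18. deliver 3→2:  <2:foll t2 ->
19. deliver 2→3:  nop
20. deliver 0→1:  nop
21. propose(1,'z'):  nop
22. deliver 1→3:  nop
23. deliver 3→1:  <1:foll t2 x>
24. deliver 1→2:  nop
25. deliver 2→1:  nop
26. deliver 1→4:  nop

no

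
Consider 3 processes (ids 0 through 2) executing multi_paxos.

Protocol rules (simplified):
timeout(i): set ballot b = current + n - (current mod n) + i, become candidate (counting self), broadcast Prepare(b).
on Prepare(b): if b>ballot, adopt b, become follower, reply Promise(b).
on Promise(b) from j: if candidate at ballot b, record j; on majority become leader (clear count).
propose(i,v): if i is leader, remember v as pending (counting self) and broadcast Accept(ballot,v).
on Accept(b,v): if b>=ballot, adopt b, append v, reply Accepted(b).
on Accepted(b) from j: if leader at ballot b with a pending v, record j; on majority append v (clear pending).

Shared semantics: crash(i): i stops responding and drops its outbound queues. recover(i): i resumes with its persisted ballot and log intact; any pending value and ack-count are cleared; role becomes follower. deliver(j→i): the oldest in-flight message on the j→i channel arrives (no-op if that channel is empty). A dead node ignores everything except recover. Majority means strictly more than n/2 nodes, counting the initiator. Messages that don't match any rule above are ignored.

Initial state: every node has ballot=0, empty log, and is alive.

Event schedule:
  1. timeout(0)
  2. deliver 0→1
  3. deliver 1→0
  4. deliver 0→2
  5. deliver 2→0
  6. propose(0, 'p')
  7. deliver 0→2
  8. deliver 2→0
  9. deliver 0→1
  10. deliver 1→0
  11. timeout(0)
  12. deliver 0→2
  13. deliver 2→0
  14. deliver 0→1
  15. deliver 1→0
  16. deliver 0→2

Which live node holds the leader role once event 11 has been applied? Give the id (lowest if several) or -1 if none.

-1

1. timeout(0):  <0:cand b3 ->
2. deliver 0→1:  <1:foll b3 ->
3. deliver 1→0:  <0:lead b3 ->
4. deliver 0→2:  <2:foll b3 ->
5. deliver 2→0:  nop
6. propose(0,'p'):  nop
7. deliver 0→2:  <2:foll b3 p>
8. deliver 2→0:  <0:lead b3 p>
9. deliver 0→1:  <1:foll b3 p>
10. deliver 1→0:  nop
11. timeout(0):  <0:cand b6 p>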